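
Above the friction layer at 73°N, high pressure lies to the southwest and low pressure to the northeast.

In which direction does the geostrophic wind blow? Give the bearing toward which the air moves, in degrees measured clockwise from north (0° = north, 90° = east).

135°

The pressure-gradient force points toward the northeast (bearing 045°).
Geostrophic balance: in the Northern Hemisphere the Coriolis force deflects motion to the right, so the geostrophic wind blows 90° to the right of the pressure-gradient force (low pressure on the left).
Rotating 045° by 90° clockwise gives 135° — the wind blows toward the southeast.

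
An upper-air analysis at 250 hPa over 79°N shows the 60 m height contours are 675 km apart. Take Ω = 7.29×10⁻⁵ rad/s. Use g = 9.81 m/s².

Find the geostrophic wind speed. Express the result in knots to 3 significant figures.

Coriolis parameter at 79°N:
f = 2Ω sin φ = 2 × 7.29×10⁻⁵ × sin 79° = 1.43×10⁻⁴ s⁻¹
Height gradient: |∂Z/∂n| = 60 m / 675000 m = 8.89×10⁻⁵
On a pressure surface, geostrophic balance gives V_g = (g/f)|∂Z/∂n|:
V_g = 9.81 × 8.89×10⁻⁵ / 1.43×10⁻⁴ = 6.09 m/s
Converting: 6.09 m/s × 1.944 = 11.8 knots

11.8 knots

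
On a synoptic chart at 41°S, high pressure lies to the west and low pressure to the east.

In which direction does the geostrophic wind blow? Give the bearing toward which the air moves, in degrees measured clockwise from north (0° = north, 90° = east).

000°

The pressure-gradient force points toward the east (bearing 090°).
Geostrophic balance: in the Southern Hemisphere the Coriolis force deflects motion to the left, so the geostrophic wind blows 90° to the left of the pressure-gradient force (low pressure on the right).
Rotating 090° by 90° counterclockwise gives 000° — the wind blows toward the north.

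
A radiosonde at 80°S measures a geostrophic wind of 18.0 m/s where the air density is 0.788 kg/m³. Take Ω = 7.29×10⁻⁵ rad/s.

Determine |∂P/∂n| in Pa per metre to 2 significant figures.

2.0×10⁻³ Pa/m

Coriolis parameter at 80°S:
f = 2Ω sin φ = 2 × 7.29×10⁻⁵ × sin 80° = 1.44×10⁻⁴ s⁻¹
Geostrophic balance rearranged: |∂P/∂n| = f ρ V_g
|∂P/∂n| = 1.44×10⁻⁴ × 0.788 × 18.0 = 2.04×10⁻³ Pa/m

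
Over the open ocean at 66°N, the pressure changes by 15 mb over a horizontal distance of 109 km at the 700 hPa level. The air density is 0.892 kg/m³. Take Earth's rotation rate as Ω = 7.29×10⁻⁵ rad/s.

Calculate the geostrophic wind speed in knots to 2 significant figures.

Coriolis parameter at 66°N:
f = 2Ω sin φ = 2 × 7.29×10⁻⁵ × sin 66° = 1.33×10⁻⁴ s⁻¹
Pressure gradient: |∂P/∂n| = 1500 Pa / 109000 m = 1.38×10⁻² Pa/m
Geostrophic balance (pressure-gradient force = Coriolis force):
V_g = (1/(fρ)) |∂P/∂n| = 1.38×10⁻² / (1.33×10⁻⁴ × 0.892) = 116 m/s
Converting: 116 m/s × 1.944 = 230 knots

230 knots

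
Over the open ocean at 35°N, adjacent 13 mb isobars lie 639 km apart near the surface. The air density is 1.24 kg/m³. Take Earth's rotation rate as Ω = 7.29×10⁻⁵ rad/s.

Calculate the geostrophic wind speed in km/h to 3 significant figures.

70.6 km/h

Coriolis parameter at 35°N:
f = 2Ω sin φ = 2 × 7.29×10⁻⁵ × sin 35° = 8.36×10⁻⁵ s⁻¹
Pressure gradient: |∂P/∂n| = 1300 Pa / 639000 m = 2.03×10⁻³ Pa/m
Geostrophic balance (pressure-gradient force = Coriolis force):
V_g = (1/(fρ)) |∂P/∂n| = 2.03×10⁻³ / (8.36×10⁻⁵ × 1.24) = 19.6 m/s
Converting: 19.6 m/s × 3.6 = 70.6 km/h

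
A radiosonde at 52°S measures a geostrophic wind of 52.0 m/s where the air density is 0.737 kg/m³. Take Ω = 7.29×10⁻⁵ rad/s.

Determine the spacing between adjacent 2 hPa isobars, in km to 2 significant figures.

45 km

Coriolis parameter at 52°S:
f = 2Ω sin φ = 2 × 7.29×10⁻⁵ × sin 52° = 1.15×10⁻⁴ s⁻¹
Geostrophic balance rearranged: |∂P/∂n| = f ρ V_g
|∂P/∂n| = 1.15×10⁻⁴ × 0.737 × 52.0 = 4.40×10⁻³ Pa/m
Isobar spacing: Δn = ΔP/|∂P/∂n| = 200 Pa / 4.40×10⁻³ Pa/m = 45422 m ≈ 45 km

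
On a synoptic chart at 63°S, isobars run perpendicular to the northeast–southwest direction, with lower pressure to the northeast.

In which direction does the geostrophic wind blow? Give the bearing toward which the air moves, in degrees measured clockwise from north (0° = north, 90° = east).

The pressure-gradient force points toward the northeast (bearing 045°).
Geostrophic balance: in the Southern Hemisphere the Coriolis force deflects motion to the left, so the geostrophic wind blows 90° to the left of the pressure-gradient force (low pressure on the right).
Rotating 045° by 90° counterclockwise gives 315° — the wind blows toward the northwest.

315°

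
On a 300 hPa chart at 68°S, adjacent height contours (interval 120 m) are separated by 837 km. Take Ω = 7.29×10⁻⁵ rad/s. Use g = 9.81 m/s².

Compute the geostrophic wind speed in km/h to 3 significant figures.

37.5 km/h

Coriolis parameter at 68°S:
f = 2Ω sin φ = 2 × 7.29×10⁻⁵ × sin 68° = 1.35×10⁻⁴ s⁻¹
Height gradient: |∂Z/∂n| = 120 m / 837000 m = 1.43×10⁻⁴
On a pressure surface, geostrophic balance gives V_g = (g/f)|∂Z/∂n|:
V_g = 9.81 × 1.43×10⁻⁴ / 1.35×10⁻⁴ = 10.4 m/s
Converting: 10.4 m/s × 3.6 = 37.5 km/h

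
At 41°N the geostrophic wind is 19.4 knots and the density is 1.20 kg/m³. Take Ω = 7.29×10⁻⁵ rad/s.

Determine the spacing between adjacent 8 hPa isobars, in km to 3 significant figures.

Coriolis parameter at 41°N:
f = 2Ω sin φ = 2 × 7.29×10⁻⁵ × sin 41° = 9.57×10⁻⁵ s⁻¹
Wind speed in SI: 19.4 knots = 9.98 m/s
Geostrophic balance rearranged: |∂P/∂n| = f ρ V_g
|∂P/∂n| = 9.57×10⁻⁵ × 1.20 × 9.98 = 1.15×10⁻³ Pa/m
Isobar spacing: Δn = ΔP/|∂P/∂n| = 800 Pa / 1.15×10⁻³ Pa/m = 698342 m ≈ 698 km

698 km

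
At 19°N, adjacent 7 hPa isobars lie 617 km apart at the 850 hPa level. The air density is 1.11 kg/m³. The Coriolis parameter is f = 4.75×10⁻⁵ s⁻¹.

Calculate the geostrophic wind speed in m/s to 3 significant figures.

21.5 m/s

Pressure gradient: |∂P/∂n| = 700 Pa / 617000 m = 1.13×10⁻³ Pa/m
Geostrophic balance (pressure-gradient force = Coriolis force):
V_g = (1/(fρ)) |∂P/∂n| = 1.13×10⁻³ / (4.75×10⁻⁵ × 1.11) = 21.5 m/s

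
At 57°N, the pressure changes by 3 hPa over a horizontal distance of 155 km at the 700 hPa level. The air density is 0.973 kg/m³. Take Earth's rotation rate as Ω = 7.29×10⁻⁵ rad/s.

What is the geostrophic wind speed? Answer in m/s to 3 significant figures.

Coriolis parameter at 57°N:
f = 2Ω sin φ = 2 × 7.29×10⁻⁵ × sin 57° = 1.22×10⁻⁴ s⁻¹
Pressure gradient: |∂P/∂n| = 300 Pa / 155000 m = 1.94×10⁻³ Pa/m
Geostrophic balance (pressure-gradient force = Coriolis force):
V_g = (1/(fρ)) |∂P/∂n| = 1.94×10⁻³ / (1.22×10⁻⁴ × 0.973) = 16.3 m/s

16.3 m/s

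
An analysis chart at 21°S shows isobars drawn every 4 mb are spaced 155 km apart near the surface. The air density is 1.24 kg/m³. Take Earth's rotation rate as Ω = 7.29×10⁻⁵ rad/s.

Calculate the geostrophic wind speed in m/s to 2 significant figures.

Coriolis parameter at 21°S:
f = 2Ω sin φ = 2 × 7.29×10⁻⁵ × sin 21° = 5.23×10⁻⁵ s⁻¹
Pressure gradient: |∂P/∂n| = 400 Pa / 155000 m = 2.58×10⁻³ Pa/m
Geostrophic balance (pressure-gradient force = Coriolis force):
V_g = (1/(fρ)) |∂P/∂n| = 2.58×10⁻³ / (5.23×10⁻⁵ × 1.24) = 39.8 m/s

40 m/s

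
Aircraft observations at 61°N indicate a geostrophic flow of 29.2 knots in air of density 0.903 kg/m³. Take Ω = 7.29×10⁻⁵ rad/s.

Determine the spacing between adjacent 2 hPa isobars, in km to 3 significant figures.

116 km

Coriolis parameter at 61°N:
f = 2Ω sin φ = 2 × 7.29×10⁻⁵ × sin 61° = 1.28×10⁻⁴ s⁻¹
Wind speed in SI: 29.2 knots = 15.0 m/s
Geostrophic balance rearranged: |∂P/∂n| = f ρ V_g
|∂P/∂n| = 1.28×10⁻⁴ × 0.903 × 15.0 = 1.73×10⁻³ Pa/m
Isobar spacing: Δn = ΔP/|∂P/∂n| = 200 Pa / 1.73×10⁻³ Pa/m = 115623 m ≈ 116 km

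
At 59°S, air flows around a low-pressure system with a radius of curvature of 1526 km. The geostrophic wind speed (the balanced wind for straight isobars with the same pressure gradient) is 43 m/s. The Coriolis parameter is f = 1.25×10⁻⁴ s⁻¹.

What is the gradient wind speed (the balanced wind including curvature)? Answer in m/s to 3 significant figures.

Around a low, centrifugal force acts outward with Coriolis, so pressure-gradient force balances both:
(1/ρ)|∂P/∂n| = fV + V²/R  →  V² + fR·V − fR·V_g = 0
With fR = 1.25×10⁻⁴ × 1526×10³ m = 191 m/s:
V = [−fR + √((fR)² + 4 fR V_g)]/2 = [−191 + √(191² + 4×191×43)]/2 = 36.1 m/s
Subgeostrophic (V < V_g = 43 m/s), as expected around a low.

36.1 m/s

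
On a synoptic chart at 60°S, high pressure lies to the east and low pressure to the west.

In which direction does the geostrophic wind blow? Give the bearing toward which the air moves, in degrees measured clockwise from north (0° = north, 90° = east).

The pressure-gradient force points toward the west (bearing 270°).
Geostrophic balance: in the Southern Hemisphere the Coriolis force deflects motion to the left, so the geostrophic wind blows 90° to the left of the pressure-gradient force (low pressure on the right).
Rotating 270° by 90° counterclockwise gives 180° — the wind blows toward the south.

180°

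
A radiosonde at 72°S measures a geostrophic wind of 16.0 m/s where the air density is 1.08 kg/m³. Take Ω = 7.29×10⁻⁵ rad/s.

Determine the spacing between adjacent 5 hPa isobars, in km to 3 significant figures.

209 km

Coriolis parameter at 72°S:
f = 2Ω sin φ = 2 × 7.29×10⁻⁵ × sin 72° = 1.39×10⁻⁴ s⁻¹
Geostrophic balance rearranged: |∂P/∂n| = f ρ V_g
|∂P/∂n| = 1.39×10⁻⁴ × 1.08 × 16.0 = 2.40×10⁻³ Pa/m
Isobar spacing: Δn = ΔP/|∂P/∂n| = 500 Pa / 2.40×10⁻³ Pa/m = 208671 m ≈ 209 km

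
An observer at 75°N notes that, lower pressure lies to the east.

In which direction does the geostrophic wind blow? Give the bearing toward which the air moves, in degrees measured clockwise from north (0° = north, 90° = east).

180°

The pressure-gradient force points toward the east (bearing 090°).
Geostrophic balance: in the Northern Hemisphere the Coriolis force deflects motion to the right, so the geostrophic wind blows 90° to the right of the pressure-gradient force (low pressure on the left).
Rotating 090° by 90° clockwise gives 180° — the wind blows toward the south.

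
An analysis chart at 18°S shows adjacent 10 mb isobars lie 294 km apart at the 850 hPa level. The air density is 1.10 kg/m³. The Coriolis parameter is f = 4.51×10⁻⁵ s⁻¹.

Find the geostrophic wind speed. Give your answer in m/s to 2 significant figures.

Pressure gradient: |∂P/∂n| = 1000 Pa / 294000 m = 3.40×10⁻³ Pa/m
Geostrophic balance (pressure-gradient force = Coriolis force):
V_g = (1/(fρ)) |∂P/∂n| = 3.40×10⁻³ / (4.51×10⁻⁵ × 1.10) = 68.6 m/s

69 m/s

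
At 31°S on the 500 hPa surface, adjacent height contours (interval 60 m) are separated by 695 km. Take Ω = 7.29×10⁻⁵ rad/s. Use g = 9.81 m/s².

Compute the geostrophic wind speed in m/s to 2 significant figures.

11 m/s

Coriolis parameter at 31°S:
f = 2Ω sin φ = 2 × 7.29×10⁻⁵ × sin 31° = 7.51×10⁻⁵ s⁻¹
Height gradient: |∂Z/∂n| = 60 m / 695000 m = 8.63×10⁻⁵
On a pressure surface, geostrophic balance gives V_g = (g/f)|∂Z/∂n|:
V_g = 9.81 × 8.63×10⁻⁵ / 7.51×10⁻⁵ = 11.3 m/s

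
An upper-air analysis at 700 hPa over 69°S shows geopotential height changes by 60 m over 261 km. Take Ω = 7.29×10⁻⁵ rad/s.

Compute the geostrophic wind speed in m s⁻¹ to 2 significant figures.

17 m s⁻¹

Coriolis parameter at 69°S:
f = 2Ω sin φ = 2 × 7.29×10⁻⁵ × sin 69° = 1.36×10⁻⁴ s⁻¹
Height gradient: |∂Z/∂n| = 60 m / 261000 m = 2.30×10⁻⁴
On a pressure surface, geostrophic balance gives V_g = (g/f)|∂Z/∂n|:
V_g = 9.81 × 2.30×10⁻⁴ / 1.36×10⁻⁴ = 16.6 m/s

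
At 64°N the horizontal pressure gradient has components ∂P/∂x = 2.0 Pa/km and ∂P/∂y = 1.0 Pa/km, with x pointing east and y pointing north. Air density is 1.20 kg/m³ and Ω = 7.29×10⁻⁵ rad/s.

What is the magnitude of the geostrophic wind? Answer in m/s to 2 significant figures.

14 m/s

Coriolis parameter at 64°N:
f = 2Ω sin φ = 2 × 7.29×10⁻⁵ × sin 64° = 1.31×10⁻⁴ s⁻¹
Component geostrophic relations (x east, y north):
u_g = −(1/(fρ)) ∂P/∂y,  v_g = (1/(fρ)) ∂P/∂x
u_g = −(1.0×10⁻³)/(1.31×10⁻⁴ × 1.20) = −6.36 m/s;  v_g = (2.0×10⁻³)/(1.31×10⁻⁴ × 1.20) = 12.7 m/s
|V_g| = √(u_g² + v_g²) = 14.2 m/s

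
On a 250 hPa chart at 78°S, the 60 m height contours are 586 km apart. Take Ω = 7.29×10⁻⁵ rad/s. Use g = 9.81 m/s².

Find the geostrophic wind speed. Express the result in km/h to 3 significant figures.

25.4 km/h

Coriolis parameter at 78°S:
f = 2Ω sin φ = 2 × 7.29×10⁻⁵ × sin 78° = 1.43×10⁻⁴ s⁻¹
Height gradient: |∂Z/∂n| = 60 m / 586000 m = 1.02×10⁻⁴
On a pressure surface, geostrophic balance gives V_g = (g/f)|∂Z/∂n|:
V_g = 9.81 × 1.02×10⁻⁴ / 1.43×10⁻⁴ = 7.04 m/s
Converting: 7.04 m/s × 3.6 = 25.4 km/h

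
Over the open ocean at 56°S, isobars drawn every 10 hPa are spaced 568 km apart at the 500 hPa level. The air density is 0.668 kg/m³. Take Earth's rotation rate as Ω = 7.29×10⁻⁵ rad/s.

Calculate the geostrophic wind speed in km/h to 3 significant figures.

78.5 km/h

Coriolis parameter at 56°S:
f = 2Ω sin φ = 2 × 7.29×10⁻⁵ × sin 56° = 1.21×10⁻⁴ s⁻¹
Pressure gradient: |∂P/∂n| = 1000 Pa / 568000 m = 1.76×10⁻³ Pa/m
Geostrophic balance (pressure-gradient force = Coriolis force):
V_g = (1/(fρ)) |∂P/∂n| = 1.76×10⁻³ / (1.21×10⁻⁴ × 0.668) = 21.8 m/s
Converting: 21.8 m/s × 3.6 = 78.5 km/h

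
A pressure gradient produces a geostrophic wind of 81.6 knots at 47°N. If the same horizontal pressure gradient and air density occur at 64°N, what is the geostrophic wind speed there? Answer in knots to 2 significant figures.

66 knots

With the same pressure gradient and density, V_g ∝ 1/f ∝ 1/sin φ.
V₂ = V₁ · sin φ₁ / sin φ₂ = 81.6 × sin 47° / sin 64°
V₂ = 81.6 × 0.7314/0.8988 = 66 knots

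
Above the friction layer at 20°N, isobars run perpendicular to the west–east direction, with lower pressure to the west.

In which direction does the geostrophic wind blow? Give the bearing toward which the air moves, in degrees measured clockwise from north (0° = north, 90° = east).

The pressure-gradient force points toward the west (bearing 270°).
Geostrophic balance: in the Northern Hemisphere the Coriolis force deflects motion to the right, so the geostrophic wind blows 90° to the right of the pressure-gradient force (low pressure on the left).
Rotating 270° by 90° clockwise gives 000° — the wind blows toward the north.

000°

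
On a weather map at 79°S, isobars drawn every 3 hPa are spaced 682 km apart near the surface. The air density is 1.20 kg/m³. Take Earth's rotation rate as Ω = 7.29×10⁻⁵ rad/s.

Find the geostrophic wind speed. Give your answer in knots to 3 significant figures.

4.98 knots

Coriolis parameter at 79°S:
f = 2Ω sin φ = 2 × 7.29×10⁻⁵ × sin 79° = 1.43×10⁻⁴ s⁻¹
Pressure gradient: |∂P/∂n| = 300 Pa / 682000 m = 4.40×10⁻⁴ Pa/m
Geostrophic balance (pressure-gradient force = Coriolis force):
V_g = (1/(fρ)) |∂P/∂n| = 4.40×10⁻⁴ / (1.43×10⁻⁴ × 1.20) = 2.56 m/s
Converting: 2.56 m/s × 1.944 = 4.98 knots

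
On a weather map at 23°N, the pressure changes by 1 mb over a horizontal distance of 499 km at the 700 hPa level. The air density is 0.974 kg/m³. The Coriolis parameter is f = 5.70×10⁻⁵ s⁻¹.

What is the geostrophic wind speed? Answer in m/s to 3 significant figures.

Pressure gradient: |∂P/∂n| = 100 Pa / 499000 m = 2.00×10⁻⁴ Pa/m
Geostrophic balance (pressure-gradient force = Coriolis force):
V_g = (1/(fρ)) |∂P/∂n| = 2.00×10⁻⁴ / (5.70×10⁻⁵ × 0.974) = 3.61 m/s

3.61 m/s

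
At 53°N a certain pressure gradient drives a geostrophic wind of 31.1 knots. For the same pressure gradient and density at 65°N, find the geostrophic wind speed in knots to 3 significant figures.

With the same pressure gradient and density, V_g ∝ 1/f ∝ 1/sin φ.
V₂ = V₁ · sin φ₁ / sin φ₂ = 31.1 × sin 53° / sin 65°
V₂ = 31.1 × 0.7986/0.9063 = 27.4 knots

27.4 knots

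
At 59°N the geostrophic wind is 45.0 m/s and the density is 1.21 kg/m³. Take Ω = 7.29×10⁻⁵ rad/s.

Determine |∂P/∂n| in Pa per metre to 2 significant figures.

6.8×10⁻³ Pa/m

Coriolis parameter at 59°N:
f = 2Ω sin φ = 2 × 7.29×10⁻⁵ × sin 59° = 1.25×10⁻⁴ s⁻¹
Geostrophic balance rearranged: |∂P/∂n| = f ρ V_g
|∂P/∂n| = 1.25×10⁻⁴ × 1.21 × 45.0 = 6.80×10⁻³ Pa/m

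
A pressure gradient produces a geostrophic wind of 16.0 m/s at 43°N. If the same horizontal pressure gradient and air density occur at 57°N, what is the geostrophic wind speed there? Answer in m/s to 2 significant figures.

With the same pressure gradient and density, V_g ∝ 1/f ∝ 1/sin φ.
V₂ = V₁ · sin φ₁ / sin φ₂ = 16.0 × sin 43° / sin 57°
V₂ = 16.0 × 0.6820/0.8387 = 13 m/s

13 m/s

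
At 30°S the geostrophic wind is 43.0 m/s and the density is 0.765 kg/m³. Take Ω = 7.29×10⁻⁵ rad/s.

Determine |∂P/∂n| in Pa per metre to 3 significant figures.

Coriolis parameter at 30°S:
f = 2Ω sin φ = 2 × 7.29×10⁻⁵ × sin 30° = 7.29×10⁻⁵ s⁻¹
Geostrophic balance rearranged: |∂P/∂n| = f ρ V_g
|∂P/∂n| = 7.29×10⁻⁵ × 0.765 × 43.0 = 2.40×10⁻³ Pa/m

2.40×10⁻³ Pa/m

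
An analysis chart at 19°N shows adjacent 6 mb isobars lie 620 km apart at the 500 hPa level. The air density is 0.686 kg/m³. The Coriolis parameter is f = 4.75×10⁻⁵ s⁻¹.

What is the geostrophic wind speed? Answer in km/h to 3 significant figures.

107 km/h

Pressure gradient: |∂P/∂n| = 600 Pa / 620000 m = 9.68×10⁻⁴ Pa/m
Geostrophic balance (pressure-gradient force = Coriolis force):
V_g = (1/(fρ)) |∂P/∂n| = 9.68×10⁻⁴ / (4.75×10⁻⁵ × 0.686) = 29.7 m/s
Converting: 29.7 m/s × 3.6 = 107 km/h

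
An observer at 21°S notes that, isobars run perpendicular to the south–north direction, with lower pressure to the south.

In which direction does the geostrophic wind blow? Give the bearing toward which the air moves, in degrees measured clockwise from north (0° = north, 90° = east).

090°

The pressure-gradient force points toward the south (bearing 180°).
Geostrophic balance: in the Southern Hemisphere the Coriolis force deflects motion to the left, so the geostrophic wind blows 90° to the left of the pressure-gradient force (low pressure on the right).
Rotating 180° by 90° counterclockwise gives 090° — the wind blows toward the east.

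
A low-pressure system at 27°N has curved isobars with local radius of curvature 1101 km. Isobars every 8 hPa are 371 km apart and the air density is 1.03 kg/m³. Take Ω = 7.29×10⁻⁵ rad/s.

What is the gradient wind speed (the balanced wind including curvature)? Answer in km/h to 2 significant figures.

Coriolis parameter at 27°N:
f = 2Ω sin φ = 2 × 7.29×10⁻⁵ × sin 27° = 6.62×10⁻⁵ s⁻¹
Pressure gradient: |∂P/∂n| = 800 Pa / 371000 m = 2.16×10⁻³ Pa/m
Geostrophic speed: V_g = |∂P/∂n|/(fρ) = 2.16×10⁻³/(6.62×10⁻⁵ × 1.03) = 31.6 m/s
Around a low, centrifugal force acts outward with Coriolis, so pressure-gradient force balances both:
(1/ρ)|∂P/∂n| = fV + V²/R  →  V² + fR·V − fR·V_g = 0
With fR = 6.62×10⁻⁵ × 1101×10³ m = 72.9 m/s:
V = [−fR + √((fR)² + 4 fR V_g)]/2 = [−72.9 + √(72.9² + 4×72.9×31.6)]/2 = 23.8 m/s
Subgeostrophic (V < V_g = 31.6 m/s), as expected around a low.
Converting: 23.8 m/s × 3.6 = 86 km/h

86 km/h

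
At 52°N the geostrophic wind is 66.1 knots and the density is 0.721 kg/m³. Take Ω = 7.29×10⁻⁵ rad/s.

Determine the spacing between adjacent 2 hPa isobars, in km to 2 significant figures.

Coriolis parameter at 52°N:
f = 2Ω sin φ = 2 × 7.29×10⁻⁵ × sin 52° = 1.15×10⁻⁴ s⁻¹
Wind speed in SI: 66.1 knots = 34.0 m/s
Geostrophic balance rearranged: |∂P/∂n| = f ρ V_g
|∂P/∂n| = 1.15×10⁻⁴ × 0.721 × 34.0 = 2.82×10⁻³ Pa/m
Isobar spacing: Δn = ΔP/|∂P/∂n| = 200 Pa / 2.82×10⁻³ Pa/m = 71001 m ≈ 71 km

71 km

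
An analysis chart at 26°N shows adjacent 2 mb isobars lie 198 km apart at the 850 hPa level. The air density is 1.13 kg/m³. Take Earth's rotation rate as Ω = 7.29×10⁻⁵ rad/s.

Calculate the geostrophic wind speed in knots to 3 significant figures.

27.2 knots

Coriolis parameter at 26°N:
f = 2Ω sin φ = 2 × 7.29×10⁻⁵ × sin 26° = 6.39×10⁻⁵ s⁻¹
Pressure gradient: |∂P/∂n| = 200 Pa / 198000 m = 1.01×10⁻³ Pa/m
Geostrophic balance (pressure-gradient force = Coriolis force):
V_g = (1/(fρ)) |∂P/∂n| = 1.01×10⁻³ / (6.39×10⁻⁵ × 1.13) = 14.0 m/s
Converting: 14.0 m/s × 1.944 = 27.2 knots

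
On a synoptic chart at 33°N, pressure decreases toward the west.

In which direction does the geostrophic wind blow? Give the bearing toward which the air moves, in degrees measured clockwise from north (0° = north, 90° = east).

000°

The pressure-gradient force points toward the west (bearing 270°).
Geostrophic balance: in the Northern Hemisphere the Coriolis force deflects motion to the right, so the geostrophic wind blows 90° to the right of the pressure-gradient force (low pressure on the left).
Rotating 270° by 90° clockwise gives 000° — the wind blows toward the north.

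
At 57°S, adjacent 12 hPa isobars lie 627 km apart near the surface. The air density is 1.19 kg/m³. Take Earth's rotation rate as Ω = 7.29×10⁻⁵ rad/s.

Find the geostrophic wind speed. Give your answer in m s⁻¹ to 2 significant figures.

13 m s⁻¹

Coriolis parameter at 57°S:
f = 2Ω sin φ = 2 × 7.29×10⁻⁵ × sin 57° = 1.22×10⁻⁴ s⁻¹
Pressure gradient: |∂P/∂n| = 1200 Pa / 627000 m = 1.91×10⁻³ Pa/m
Geostrophic balance (pressure-gradient force = Coriolis force):
V_g = (1/(fρ)) |∂P/∂n| = 1.91×10⁻³ / (1.22×10⁻⁴ × 1.19) = 13.2 m/s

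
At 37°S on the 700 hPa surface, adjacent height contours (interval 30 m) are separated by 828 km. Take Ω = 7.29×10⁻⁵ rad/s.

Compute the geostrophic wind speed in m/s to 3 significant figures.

4.05 m/s

Coriolis parameter at 37°S:
f = 2Ω sin φ = 2 × 7.29×10⁻⁵ × sin 37° = 8.77×10⁻⁵ s⁻¹
Height gradient: |∂Z/∂n| = 30 m / 828000 m = 3.62×10⁻⁵
On a pressure surface, geostrophic balance gives V_g = (g/f)|∂Z/∂n|:
V_g = 9.81 × 3.62×10⁻⁵ / 8.77×10⁻⁵ = 4.05 m/s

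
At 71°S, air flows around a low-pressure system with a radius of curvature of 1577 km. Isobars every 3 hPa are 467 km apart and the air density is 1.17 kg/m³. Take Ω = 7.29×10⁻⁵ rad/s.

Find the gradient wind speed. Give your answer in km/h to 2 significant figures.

14 km/h

Coriolis parameter at 71°S:
f = 2Ω sin φ = 2 × 7.29×10⁻⁵ × sin 71° = 1.38×10⁻⁴ s⁻¹
Pressure gradient: |∂P/∂n| = 300 Pa / 467000 m = 6.42×10⁻⁴ Pa/m
Geostrophic speed: V_g = |∂P/∂n|/(fρ) = 6.42×10⁻⁴/(1.38×10⁻⁴ × 1.17) = 3.98 m/s
Around a low, centrifugal force acts outward with Coriolis, so pressure-gradient force balances both:
(1/ρ)|∂P/∂n| = fV + V²/R  →  V² + fR·V − fR·V_g = 0
With fR = 1.38×10⁻⁴ × 1577×10³ m = 217 m/s:
V = [−fR + √((fR)² + 4 fR V_g)]/2 = [−217 + √(217² + 4×217×3.98)]/2 = 3.91 m/s
Subgeostrophic (V < V_g = 3.98 m/s), as expected around a low.
Converting: 3.91 m/s × 3.6 = 14 km/h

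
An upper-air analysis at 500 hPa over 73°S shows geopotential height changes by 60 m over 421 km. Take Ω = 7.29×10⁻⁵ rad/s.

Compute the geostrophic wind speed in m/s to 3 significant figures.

10.0 m/s

Coriolis parameter at 73°S:
f = 2Ω sin φ = 2 × 7.29×10⁻⁵ × sin 73° = 1.39×10⁻⁴ s⁻¹
Height gradient: |∂Z/∂n| = 60 m / 421000 m = 1.43×10⁻⁴
On a pressure surface, geostrophic balance gives V_g = (g/f)|∂Z/∂n|:
V_g = 9.81 × 1.43×10⁻⁴ / 1.39×10⁻⁴ = 10.0 m/s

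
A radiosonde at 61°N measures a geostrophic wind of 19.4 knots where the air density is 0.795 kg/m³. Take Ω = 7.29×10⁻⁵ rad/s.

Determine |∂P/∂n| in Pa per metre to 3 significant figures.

Coriolis parameter at 61°N:
f = 2Ω sin φ = 2 × 7.29×10⁻⁵ × sin 61° = 1.28×10⁻⁴ s⁻¹
Wind speed in SI: 19.4 knots = 9.98 m/s
Geostrophic balance rearranged: |∂P/∂n| = f ρ V_g
|∂P/∂n| = 1.28×10⁻⁴ × 0.795 × 9.98 = 1.01×10⁻³ Pa/m

1.01×10⁻³ Pa/m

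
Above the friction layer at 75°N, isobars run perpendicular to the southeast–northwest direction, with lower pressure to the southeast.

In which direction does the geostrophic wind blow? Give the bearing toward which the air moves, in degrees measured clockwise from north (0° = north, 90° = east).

The pressure-gradient force points toward the southeast (bearing 135°).
Geostrophic balance: in the Northern Hemisphere the Coriolis force deflects motion to the right, so the geostrophic wind blows 90° to the right of the pressure-gradient force (low pressure on the left).
Rotating 135° by 90° clockwise gives 225° — the wind blows toward the southwest.

225°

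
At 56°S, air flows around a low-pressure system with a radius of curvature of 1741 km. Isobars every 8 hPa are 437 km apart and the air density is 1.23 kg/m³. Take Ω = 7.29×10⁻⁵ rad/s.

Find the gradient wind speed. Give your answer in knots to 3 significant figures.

22.7 knots

Coriolis parameter at 56°S:
f = 2Ω sin φ = 2 × 7.29×10⁻⁵ × sin 56° = 1.21×10⁻⁴ s⁻¹
Pressure gradient: |∂P/∂n| = 800 Pa / 437000 m = 1.83×10⁻³ Pa/m
Geostrophic speed: V_g = |∂P/∂n|/(fρ) = 1.83×10⁻³/(1.21×10⁻⁴ × 1.23) = 12.3 m/s
Around a low, centrifugal force acts outward with Coriolis, so pressure-gradient force balances both:
(1/ρ)|∂P/∂n| = fV + V²/R  →  V² + fR·V − fR·V_g = 0
With fR = 1.21×10⁻⁴ × 1741×10³ m = 210 m/s:
V = [−fR + √((fR)² + 4 fR V_g)]/2 = [−210 + √(210² + 4×210×12.3)]/2 = 11.7 m/s
Subgeostrophic (V < V_g = 12.3 m/s), as expected around a low.
Converting: 11.7 m/s × 1.944 = 22.7 knots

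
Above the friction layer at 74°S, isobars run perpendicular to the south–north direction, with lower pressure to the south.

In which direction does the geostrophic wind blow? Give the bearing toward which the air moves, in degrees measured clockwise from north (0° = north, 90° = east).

090°

The pressure-gradient force points toward the south (bearing 180°).
Geostrophic balance: in the Southern Hemisphere the Coriolis force deflects motion to the left, so the geostrophic wind blows 90° to the left of the pressure-gradient force (low pressure on the right).
Rotating 180° by 90° counterclockwise gives 090° — the wind blows toward the east.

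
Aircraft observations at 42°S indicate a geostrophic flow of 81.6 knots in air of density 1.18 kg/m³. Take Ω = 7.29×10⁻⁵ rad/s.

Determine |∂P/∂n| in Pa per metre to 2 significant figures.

4.8×10⁻³ Pa/m

Coriolis parameter at 42°S:
f = 2Ω sin φ = 2 × 7.29×10⁻⁵ × sin 42° = 9.76×10⁻⁵ s⁻¹
Wind speed in SI: 81.6 knots = 42.0 m/s
Geostrophic balance rearranged: |∂P/∂n| = f ρ V_g
|∂P/∂n| = 9.76×10⁻⁵ × 1.18 × 42.0 = 4.83×10⁻³ Pa/m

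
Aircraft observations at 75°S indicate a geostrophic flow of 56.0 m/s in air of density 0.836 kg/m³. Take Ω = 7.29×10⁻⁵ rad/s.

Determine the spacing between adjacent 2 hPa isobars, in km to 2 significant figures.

Coriolis parameter at 75°S:
f = 2Ω sin φ = 2 × 7.29×10⁻⁵ × sin 75° = 1.41×10⁻⁴ s⁻¹
Geostrophic balance rearranged: |∂P/∂n| = f ρ V_g
|∂P/∂n| = 1.41×10⁻⁴ × 0.836 × 56.0 = 6.59×10⁻³ Pa/m
Isobar spacing: Δn = ΔP/|∂P/∂n| = 200 Pa / 6.59×10⁻³ Pa/m = 30334 m ≈ 30 km

30 km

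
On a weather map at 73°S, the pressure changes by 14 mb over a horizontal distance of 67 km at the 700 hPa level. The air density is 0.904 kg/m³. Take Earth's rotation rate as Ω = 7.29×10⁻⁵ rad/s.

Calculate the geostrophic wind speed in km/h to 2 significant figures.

600 km/h

Coriolis parameter at 73°S:
f = 2Ω sin φ = 2 × 7.29×10⁻⁵ × sin 73° = 1.39×10⁻⁴ s⁻¹
Pressure gradient: |∂P/∂n| = 1400 Pa / 67000 m = 2.09×10⁻² Pa/m
Geostrophic balance (pressure-gradient force = Coriolis force):
V_g = (1/(fρ)) |∂P/∂n| = 2.09×10⁻² / (1.39×10⁻⁴ × 0.904) = 166 m/s
Converting: 166 m/s × 3.6 = 600 km/h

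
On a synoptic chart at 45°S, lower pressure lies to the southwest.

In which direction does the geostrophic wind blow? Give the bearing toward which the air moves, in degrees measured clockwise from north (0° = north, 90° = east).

The pressure-gradient force points toward the southwest (bearing 225°).
Geostrophic balance: in the Southern Hemisphere the Coriolis force deflects motion to the left, so the geostrophic wind blows 90° to the left of the pressure-gradient force (low pressure on the right).
Rotating 225° by 90° counterclockwise gives 135° — the wind blows toward the southeast.

135°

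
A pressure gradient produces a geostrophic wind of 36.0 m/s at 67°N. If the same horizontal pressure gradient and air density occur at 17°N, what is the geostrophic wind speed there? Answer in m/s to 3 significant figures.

113 m/s

With the same pressure gradient and density, V_g ∝ 1/f ∝ 1/sin φ.
V₂ = V₁ · sin φ₁ / sin φ₂ = 36.0 × sin 67° / sin 17°
V₂ = 36.0 × 0.9205/0.2924 = 113 m/s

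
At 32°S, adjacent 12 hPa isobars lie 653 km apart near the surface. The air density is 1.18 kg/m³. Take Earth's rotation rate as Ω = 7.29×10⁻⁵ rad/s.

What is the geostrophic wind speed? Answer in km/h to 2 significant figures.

73 km/h

Coriolis parameter at 32°S:
f = 2Ω sin φ = 2 × 7.29×10⁻⁵ × sin 32° = 7.73×10⁻⁵ s⁻¹
Pressure gradient: |∂P/∂n| = 1200 Pa / 653000 m = 1.84×10⁻³ Pa/m
Geostrophic balance (pressure-gradient force = Coriolis force):
V_g = (1/(fρ)) |∂P/∂n| = 1.84×10⁻³ / (7.73×10⁻⁵ × 1.18) = 20.2 m/s
Converting: 20.2 m/s × 3.6 = 73 km/h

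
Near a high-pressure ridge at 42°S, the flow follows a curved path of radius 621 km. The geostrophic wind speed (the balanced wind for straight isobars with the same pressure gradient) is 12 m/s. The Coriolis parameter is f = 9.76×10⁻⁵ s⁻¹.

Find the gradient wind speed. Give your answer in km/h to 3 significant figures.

Around a high, pressure-gradient force acts outward with centrifugal, so Coriolis balances both:
fV = (1/ρ)|∂P/∂n| + V²/R  →  V² − fR·V + fR·V_g = 0
With fR = 9.76×10⁻⁵ × 621×10³ m = 60.6 m/s:
V = [fR − √((fR)² − 4 fR V_g)]/2 = [60.6 − √(60.6² − 4×60.6×12)]/2 = 16.5 m/s
Supergeostrophic (V > V_g = 12 m/s), as expected around a high.
Converting: 16.5 m/s × 3.6 = 59.3 km/h

59.3 km/h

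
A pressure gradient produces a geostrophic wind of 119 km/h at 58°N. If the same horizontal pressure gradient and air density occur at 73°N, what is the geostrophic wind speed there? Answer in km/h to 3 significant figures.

106 km/h

With the same pressure gradient and density, V_g ∝ 1/f ∝ 1/sin φ.
V₂ = V₁ · sin φ₁ / sin φ₂ = 119 × sin 58° / sin 73°
V₂ = 119 × 0.8480/0.9563 = 106 km/h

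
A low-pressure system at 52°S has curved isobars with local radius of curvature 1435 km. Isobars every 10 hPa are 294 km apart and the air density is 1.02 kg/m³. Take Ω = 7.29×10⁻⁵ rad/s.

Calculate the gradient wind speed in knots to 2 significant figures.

Coriolis parameter at 52°S:
f = 2Ω sin φ = 2 × 7.29×10⁻⁵ × sin 52° = 1.15×10⁻⁴ s⁻¹
Pressure gradient: |∂P/∂n| = 1000 Pa / 294000 m = 3.40×10⁻³ Pa/m
Geostrophic speed: V_g = |∂P/∂n|/(fρ) = 3.40×10⁻³/(1.15×10⁻⁴ × 1.02) = 29.0 m/s
Around a low, centrifugal force acts outward with Coriolis, so pressure-gradient force balances both:
(1/ρ)|∂P/∂n| = fV + V²/R  →  V² + fR·V − fR·V_g = 0
With fR = 1.15×10⁻⁴ × 1435×10³ m = 165 m/s:
V = [−fR + √((fR)² + 4 fR V_g)]/2 = [−165 + √(165² + 4×165×29)]/2 = 25.2 m/s
Subgeostrophic (V < V_g = 29 m/s), as expected around a low.
Converting: 25.2 m/s × 1.944 = 49 knots

49 knots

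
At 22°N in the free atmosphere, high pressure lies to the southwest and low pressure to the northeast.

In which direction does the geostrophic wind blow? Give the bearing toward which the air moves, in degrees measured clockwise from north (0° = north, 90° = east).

135°

The pressure-gradient force points toward the northeast (bearing 045°).
Geostrophic balance: in the Northern Hemisphere the Coriolis force deflects motion to the right, so the geostrophic wind blows 90° to the right of the pressure-gradient force (low pressure on the left).
Rotating 045° by 90° clockwise gives 135° — the wind blows toward the southeast.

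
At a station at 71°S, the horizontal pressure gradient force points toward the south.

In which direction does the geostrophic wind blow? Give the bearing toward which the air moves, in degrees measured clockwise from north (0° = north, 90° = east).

090°

The pressure-gradient force points toward the south (bearing 180°).
Geostrophic balance: in the Southern Hemisphere the Coriolis force deflects motion to the left, so the geostrophic wind blows 90° to the left of the pressure-gradient force (low pressure on the right).
Rotating 180° by 90° counterclockwise gives 090° — the wind blows toward the east.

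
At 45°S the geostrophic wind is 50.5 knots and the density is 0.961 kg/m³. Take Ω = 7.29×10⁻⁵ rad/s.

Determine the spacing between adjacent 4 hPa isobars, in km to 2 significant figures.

160 km

Coriolis parameter at 45°S:
f = 2Ω sin φ = 2 × 7.29×10⁻⁵ × sin 45° = 1.03×10⁻⁴ s⁻¹
Wind speed in SI: 50.5 knots = 26.0 m/s
Geostrophic balance rearranged: |∂P/∂n| = f ρ V_g
|∂P/∂n| = 1.03×10⁻⁴ × 0.961 × 26.0 = 2.57×10⁻³ Pa/m
Isobar spacing: Δn = ΔP/|∂P/∂n| = 400 Pa / 2.57×10⁻³ Pa/m = 155405 m ≈ 160 km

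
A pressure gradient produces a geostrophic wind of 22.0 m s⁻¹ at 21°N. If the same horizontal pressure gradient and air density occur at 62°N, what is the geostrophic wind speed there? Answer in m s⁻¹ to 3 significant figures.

With the same pressure gradient and density, V_g ∝ 1/f ∝ 1/sin φ.
V₂ = V₁ · sin φ₁ / sin φ₂ = 22.0 × sin 21° / sin 62°
V₂ = 22.0 × 0.3584/0.8829 = 8.93 m s⁻¹

8.93 m s⁻¹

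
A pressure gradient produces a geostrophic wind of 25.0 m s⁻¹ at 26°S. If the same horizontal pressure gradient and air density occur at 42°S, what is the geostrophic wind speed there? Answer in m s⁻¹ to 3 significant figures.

With the same pressure gradient and density, V_g ∝ 1/f ∝ 1/sin φ.
V₂ = V₁ · sin φ₁ / sin φ₂ = 25.0 × sin 26° / sin 42°
V₂ = 25.0 × 0.4384/0.6691 = 16.4 m s⁻¹

16.4 m s⁻¹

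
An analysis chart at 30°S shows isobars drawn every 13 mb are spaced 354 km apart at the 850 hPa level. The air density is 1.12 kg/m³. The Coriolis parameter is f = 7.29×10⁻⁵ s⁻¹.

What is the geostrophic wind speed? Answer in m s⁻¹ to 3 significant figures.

45.0 m s⁻¹

Pressure gradient: |∂P/∂n| = 1300 Pa / 354000 m = 3.67×10⁻³ Pa/m
Geostrophic balance (pressure-gradient force = Coriolis force):
V_g = (1/(fρ)) |∂P/∂n| = 3.67×10⁻³ / (7.29×10⁻⁵ × 1.12) = 45.0 m/s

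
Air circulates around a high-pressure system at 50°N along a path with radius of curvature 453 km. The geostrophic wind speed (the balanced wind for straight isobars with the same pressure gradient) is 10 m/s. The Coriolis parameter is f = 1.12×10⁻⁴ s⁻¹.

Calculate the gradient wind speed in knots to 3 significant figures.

26.6 knots

Around a high, pressure-gradient force acts outward with centrifugal, so Coriolis balances both:
fV = (1/ρ)|∂P/∂n| + V²/R  →  V² − fR·V + fR·V_g = 0
With fR = 1.12×10⁻⁴ × 453×10³ m = 50.7 m/s:
V = [fR − √((fR)² − 4 fR V_g)]/2 = [50.7 − √(50.7² − 4×50.7×10)]/2 = 13.7 m/s
Supergeostrophic (V > V_g = 10 m/s), as expected around a high.
Converting: 13.7 m/s × 1.944 = 26.6 knots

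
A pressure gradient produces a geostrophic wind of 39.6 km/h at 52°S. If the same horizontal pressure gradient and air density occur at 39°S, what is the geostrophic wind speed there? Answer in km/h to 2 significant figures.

50 km/h

With the same pressure gradient and density, V_g ∝ 1/f ∝ 1/sin φ.
V₂ = V₁ · sin φ₁ / sin φ₂ = 39.6 × sin 52° / sin 39°
V₂ = 39.6 × 0.7880/0.6293 = 50 km/h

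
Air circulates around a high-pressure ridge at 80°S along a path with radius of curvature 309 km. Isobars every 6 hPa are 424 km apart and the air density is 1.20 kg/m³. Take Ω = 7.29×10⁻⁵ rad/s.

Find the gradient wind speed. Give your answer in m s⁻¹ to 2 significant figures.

11 m s⁻¹

Coriolis parameter at 80°S:
f = 2Ω sin φ = 2 × 7.29×10⁻⁵ × sin 80° = 1.44×10⁻⁴ s⁻¹
Pressure gradient: |∂P/∂n| = 600 Pa / 424000 m = 1.42×10⁻³ Pa/m
Geostrophic speed: V_g = |∂P/∂n|/(fρ) = 1.42×10⁻³/(1.44×10⁻⁴ × 1.20) = 8.21 m/s
Around a high, pressure-gradient force acts outward with centrifugal, so Coriolis balances both:
fV = (1/ρ)|∂P/∂n| + V²/R  →  V² − fR·V + fR·V_g = 0
With fR = 1.44×10⁻⁴ × 309×10³ m = 44.4 m/s:
V = [fR − √((fR)² − 4 fR V_g)]/2 = [44.4 − √(44.4² − 4×44.4×8.21)]/2 = 10.9 m/s
Supergeostrophic (V > V_g = 8.21 m/s), as expected around a high.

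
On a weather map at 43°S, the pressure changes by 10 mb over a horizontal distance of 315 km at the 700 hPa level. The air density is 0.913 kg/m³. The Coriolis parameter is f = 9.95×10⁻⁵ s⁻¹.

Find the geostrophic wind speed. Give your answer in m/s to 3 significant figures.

34.9 m/s

Pressure gradient: |∂P/∂n| = 1000 Pa / 315000 m = 3.17×10⁻³ Pa/m
Geostrophic balance (pressure-gradient force = Coriolis force):
V_g = (1/(fρ)) |∂P/∂n| = 3.17×10⁻³ / (9.95×10⁻⁵ × 0.913) = 34.9 m/s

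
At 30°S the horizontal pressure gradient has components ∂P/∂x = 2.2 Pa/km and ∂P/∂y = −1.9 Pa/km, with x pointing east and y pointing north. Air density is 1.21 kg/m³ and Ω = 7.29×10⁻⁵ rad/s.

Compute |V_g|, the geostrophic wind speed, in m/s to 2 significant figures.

33 m/s

Coriolis parameter at 30°S:
f = 2Ω sin φ = 2 × 7.29×10⁻⁵ × sin 30° = 7.29×10⁻⁵ s⁻¹
In the Southern Hemisphere f is negative: f = −7.29×10⁻⁵ s⁻¹.
Component geostrophic relations (x east, y north):
u_g = −(1/(fρ)) ∂P/∂y,  v_g = (1/(fρ)) ∂P/∂x
u_g = −(−1.9×10⁻³)/(−7.29×10⁻⁵ × 1.21) = −21.5 m/s;  v_g = (2.2×10⁻³)/(−7.29×10⁻⁵ × 1.21) = −24.9 m/s
|V_g| = √(u_g² + v_g²) = 33.0 m/s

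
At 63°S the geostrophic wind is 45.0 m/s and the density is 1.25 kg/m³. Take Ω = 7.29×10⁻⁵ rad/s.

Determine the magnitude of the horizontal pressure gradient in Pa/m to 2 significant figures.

Coriolis parameter at 63°S:
f = 2Ω sin φ = 2 × 7.29×10⁻⁵ × sin 63° = 1.30×10⁻⁴ s⁻¹
Geostrophic balance rearranged: |∂P/∂n| = f ρ V_g
|∂P/∂n| = 1.30×10⁻⁴ × 1.25 × 45.0 = 7.31×10⁻³ Pa/m

7.3×10⁻³ Pa/m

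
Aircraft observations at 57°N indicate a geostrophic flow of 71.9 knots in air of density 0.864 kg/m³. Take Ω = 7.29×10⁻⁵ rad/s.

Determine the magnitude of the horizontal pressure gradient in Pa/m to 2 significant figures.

Coriolis parameter at 57°N:
f = 2Ω sin φ = 2 × 7.29×10⁻⁵ × sin 57° = 1.22×10⁻⁴ s⁻¹
Wind speed in SI: 71.9 knots = 37.0 m/s
Geostrophic balance rearranged: |∂P/∂n| = f ρ V_g
|∂P/∂n| = 1.22×10⁻⁴ × 0.864 × 37.0 = 3.91×10⁻³ Pa/m

3.9×10⁻³ Pa/m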